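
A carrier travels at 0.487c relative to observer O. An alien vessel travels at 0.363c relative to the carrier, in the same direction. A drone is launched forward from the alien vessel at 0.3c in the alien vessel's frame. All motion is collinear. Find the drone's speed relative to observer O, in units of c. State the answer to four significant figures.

Apply u = (u'+v)/(1+u'v) twice. Drone in the carrier frame: (0.3+0.363)/(1+0.3·0.363) = 0.663/1.1089 = 0.59789c.
That velocity, transformed to the rest frame of observer O: (0.59789+0.487)/(1+0.59789·0.487) = 1.08489/1.29117243 = 0.84024c.

0.8402c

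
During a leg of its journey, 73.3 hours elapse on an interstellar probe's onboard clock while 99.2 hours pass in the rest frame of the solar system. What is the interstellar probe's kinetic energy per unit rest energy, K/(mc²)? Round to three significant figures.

0.353

γ = Δt/Δτ = 99.2/73.3 = 1.35334.
Since K = (γ−1)mc², K/(mc²) = 1.35334 − 1 = 0.353.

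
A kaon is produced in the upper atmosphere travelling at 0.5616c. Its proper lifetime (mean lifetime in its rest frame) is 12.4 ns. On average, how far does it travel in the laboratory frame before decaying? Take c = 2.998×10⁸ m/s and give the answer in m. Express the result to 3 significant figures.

2.52 m

β² = 0.31539456, so γ = 1/√0.68460544 = 1.2086.
Lab-frame lifetime: Δt = γτ = 1.2086 × 12.4 ns = 14.987 ns.
Distance: d = vΔt = 0.5616 × 2.998×10⁸ m/s × 1.4987×10^-8 s = 2.52 m.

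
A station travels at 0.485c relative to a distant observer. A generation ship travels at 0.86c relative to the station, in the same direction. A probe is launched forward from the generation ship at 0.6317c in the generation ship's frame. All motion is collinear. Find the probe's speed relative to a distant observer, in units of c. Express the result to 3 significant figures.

0.988c

Compose velocities in two stages. Stage 1 (into S'): u₁ = (0.6317+0.86)/(1+0.6317×0.86) = 0.96659.
Stage 2 (into S): u = (0.96659+0.485)/(1+0.96659×0.485) = 0.98829, so the speed is 0.988c.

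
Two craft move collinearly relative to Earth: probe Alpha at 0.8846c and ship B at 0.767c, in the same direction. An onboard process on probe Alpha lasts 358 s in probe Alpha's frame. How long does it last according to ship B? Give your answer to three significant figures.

The velocity of probe Alpha relative to ship B is (0.8846 − 0.767)c / (1 − 0.8846×0.767) = 0.36577c; relative speed 0.36577c.
γ for this relative speed: γ = 1/√(1 − 0.133788) = 1.0745.
Probe Alpha's interval is proper; time dilation gives Δt_B = γΔτ = 1.0745 × 358 s = 385 s.

385 s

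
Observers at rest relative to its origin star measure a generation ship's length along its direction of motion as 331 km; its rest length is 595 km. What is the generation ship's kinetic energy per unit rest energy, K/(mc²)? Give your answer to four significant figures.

Length contraction gives γ = L₀/L = 595/331 = 1.79758.
Since K = (γ−1)mc², K/(mc²) = 1.79758 − 1 = 0.7976.

0.7976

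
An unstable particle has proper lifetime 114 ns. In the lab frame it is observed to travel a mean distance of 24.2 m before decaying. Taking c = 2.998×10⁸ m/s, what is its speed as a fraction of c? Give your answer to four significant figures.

Lab distance = (lab lifetime)·v = γτ·βc, so βγ = d/(cτ) = 24.20/(2.998×10⁸ × 1.140×10^-7) = 0.70807.
With βγ = 0.70807: γ² = 1 + (βγ)² = 1.501363, and β = (βγ)/γ = 0.70807/1.2253 = 0.5779.

0.5779c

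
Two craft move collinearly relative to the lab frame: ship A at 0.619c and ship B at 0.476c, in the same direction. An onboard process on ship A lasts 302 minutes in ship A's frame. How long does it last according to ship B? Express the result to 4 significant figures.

308.4 minutes

Speed of ship A in ship B's frame: u = (v_A − v_B)/(1 − v_A v_B/c²) = (0.619 − 0.476)/(1 − 0.619×0.476) = 0.143/0.705356 = 0.20273; |u| = 0.20273c.
γ for this relative speed: γ = 1/√(1 − 0.0410995) = 1.0212.
The clock on ship A records proper time, so ship B measures Δt = γΔτ = 1.0212 × 302 = 308.4 minutes.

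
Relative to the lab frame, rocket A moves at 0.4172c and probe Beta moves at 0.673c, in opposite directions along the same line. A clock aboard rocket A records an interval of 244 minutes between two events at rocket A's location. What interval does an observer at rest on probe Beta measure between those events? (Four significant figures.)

464.9 minutes

Speed of rocket A in probe Beta's frame: u = (v_A + v_B)/(1 + v_A v_B/c²) = (0.4172 + 0.673)/(1 + 0.4172×0.673) = 1.0902/1.2807756 = 0.8512; |u| = 0.8512c.
At |u| = 0.8512c, γ = (1 − 0.724541)^(−1/2) = 1.9053.
Rocket A's interval is proper; time dilation gives Δt_B = γΔτ = 1.9053 × 244 minutes = 464.9 minutes.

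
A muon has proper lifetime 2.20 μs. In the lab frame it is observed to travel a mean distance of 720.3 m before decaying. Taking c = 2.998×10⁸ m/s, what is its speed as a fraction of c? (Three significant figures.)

0.738c

d = βγcτ ⇒ βγ = d/(cτ) = 720.3 m / (659.56 m) = 1.0921.
β = (βγ)/√(1+(βγ)²) = 1.0921/√2.19268 = 0.738.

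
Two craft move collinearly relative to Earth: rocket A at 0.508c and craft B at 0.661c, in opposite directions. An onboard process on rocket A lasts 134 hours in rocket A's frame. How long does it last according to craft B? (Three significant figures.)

277 hours

The velocity of rocket A relative to craft B is (0.508 + 0.661)c / (1 + 0.508×0.661) = 0.87514c; relative speed 0.87514c.
At |u| = 0.87514c, γ = (1 − 0.76587)^(−1/2) = 2.0667.
Rocket A's interval is proper; time dilation gives Δt_B = γΔτ = 2.0667 × 134 hours = 277 hours.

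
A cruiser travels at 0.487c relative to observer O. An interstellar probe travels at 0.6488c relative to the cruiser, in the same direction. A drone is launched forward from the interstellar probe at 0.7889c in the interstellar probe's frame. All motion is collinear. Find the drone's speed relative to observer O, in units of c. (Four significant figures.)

Compose velocities in two stages. Stage 1 (into S'): u₁ = (0.7889+0.6488)/(1+0.7889×0.6488) = 0.95096.
Stage 2 (into S): u = (0.95096+0.487)/(1+0.95096×0.487) = 0.98281, so the speed is 0.9828c.

0.9828c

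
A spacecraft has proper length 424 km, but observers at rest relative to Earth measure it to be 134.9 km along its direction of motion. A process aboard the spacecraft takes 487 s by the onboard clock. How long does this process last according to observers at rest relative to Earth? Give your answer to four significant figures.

1531 s

From L = L₀/γ: γ = 424/134.9 = 3.14307.
The same γ dilates the second interval: 3.14307 × 487 s = 1531 s.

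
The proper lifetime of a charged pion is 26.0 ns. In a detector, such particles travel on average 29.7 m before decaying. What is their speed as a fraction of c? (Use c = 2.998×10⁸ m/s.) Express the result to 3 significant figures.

Lab distance = (lab lifetime)·v = γτ·βc, so βγ = d/(cτ) = 29.70/(2.998×10⁸ × 2.600×10^-8) = 3.8102.
With βγ = 3.8102: γ² = 1 + (βγ)² = 15.5176, and β = (βγ)/γ = 3.8102/3.93924 = 0.967.

0.967c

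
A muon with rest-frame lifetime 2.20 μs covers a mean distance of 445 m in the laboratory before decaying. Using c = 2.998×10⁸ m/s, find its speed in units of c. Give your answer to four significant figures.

0.5593c

Let x = d/(cτ) = 445.0 m / (2.998×10⁸ m/s × 2.200×10^-6 s) = 0.67469. Since d = βγcτ, x = βγ = β/√(1−β²).
Solving: β² = x²/(1+x²) = 0.455207/1.455207 = 0.312813, so β = 0.5593.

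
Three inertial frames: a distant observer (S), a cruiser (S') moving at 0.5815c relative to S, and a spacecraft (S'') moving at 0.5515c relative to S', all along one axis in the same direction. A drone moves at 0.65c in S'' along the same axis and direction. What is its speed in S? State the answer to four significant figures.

Apply u = (u'+v)/(1+u'v) twice. Drone in the cruiser frame: (0.65+0.5515)/(1+0.65·0.5515) = 1.2015/1.358475 = 0.88445c.
That velocity, transformed to the rest frame of a distant observer: (0.88445+0.5815)/(1+0.88445·0.5815) = 1.46595/1.514307675 = 0.96807c.

0.9681c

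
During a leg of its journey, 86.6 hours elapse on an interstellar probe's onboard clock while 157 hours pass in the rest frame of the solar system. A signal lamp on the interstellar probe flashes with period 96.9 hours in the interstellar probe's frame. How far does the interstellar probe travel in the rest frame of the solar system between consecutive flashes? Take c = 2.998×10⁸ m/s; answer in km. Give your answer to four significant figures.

γ = Δt/Δτ = 157/86.6 = 1.81293.
β = √(1 − 1/γ²) = 0.83411. Lab-frame period = γτ = 1.81293×96.9 hours = 175.67 hours. Distance = βc × γτ = 0.83411 × 2.998×10⁸ m/s × 632412 s = 1.5814×10^14 m = 1.581×10^11 km.

1.581×10^11 km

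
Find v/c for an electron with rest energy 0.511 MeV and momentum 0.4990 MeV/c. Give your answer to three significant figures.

βγ = pc/(mc²) = 0.4990/0.511 = 0.97652.
Since γ² = 1 + (βγ)² = 1.953591, γ = √1.953591 = 1.39771, and β = (βγ)/γ = 0.97652/1.39771 = 0.699.

0.699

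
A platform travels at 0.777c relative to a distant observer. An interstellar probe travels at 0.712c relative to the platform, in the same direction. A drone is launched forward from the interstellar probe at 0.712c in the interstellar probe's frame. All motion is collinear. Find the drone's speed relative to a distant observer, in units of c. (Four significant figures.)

Compose velocities in two stages. Stage 1 (into S'): u₁ = (0.712+0.712)/(1+0.712×0.712) = 0.94496.
Stage 2 (into S): u = (0.94496+0.777)/(1+0.94496×0.777) = 0.99292, so the speed is 0.9929c.

0.9929c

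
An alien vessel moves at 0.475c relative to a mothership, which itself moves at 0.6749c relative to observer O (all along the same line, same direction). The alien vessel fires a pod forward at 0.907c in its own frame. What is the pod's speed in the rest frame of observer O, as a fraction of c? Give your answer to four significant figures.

0.9933c

First combine the pod and alien vessel (S''→S'): u₁ = (0.907 + 0.475)/(1 + 0.907×0.475) = 1.382/1.430825 = 0.96588.
Then combine with the mothership (S'→S): u = (0.96588 + 0.6749)/(1 + 0.96588×0.6749) = 1.64078/1.651872412 = 0.99328.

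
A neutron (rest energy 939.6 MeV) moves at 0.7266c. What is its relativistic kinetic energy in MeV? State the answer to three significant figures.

428 MeV

With β = 0.7266, γ = 1/√(1 − 0.7266²) = 1/√0.47205244 = 1.45548.
Kinetic energy: K = (γ − 1)mc² = (1.45548 − 1) × 939.6 MeV = 0.45548 × 939.6 = 428 MeV.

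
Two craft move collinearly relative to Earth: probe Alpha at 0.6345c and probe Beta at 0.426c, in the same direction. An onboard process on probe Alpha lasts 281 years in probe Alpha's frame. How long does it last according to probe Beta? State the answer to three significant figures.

293 years

Speed of probe Alpha in probe Beta's frame: u = (v_A − v_B)/(1 − v_A v_B/c²) = (0.6345 − 0.426)/(1 − 0.6345×0.426) = 0.2085/0.729703 = 0.28573; |u| = 0.28573c.
γ for this relative speed: γ = 1/√(1 − 0.0816416) = 1.0435.
The clock on probe Alpha records proper time, so probe Beta measures Δt = γΔτ = 1.0435 × 281 = 293 years.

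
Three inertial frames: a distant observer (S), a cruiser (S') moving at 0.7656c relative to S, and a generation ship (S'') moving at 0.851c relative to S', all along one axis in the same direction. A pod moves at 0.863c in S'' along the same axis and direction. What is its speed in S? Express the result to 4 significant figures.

Compose velocities in two stages. Stage 1 (into S'): u₁ = (0.863+0.851)/(1+0.863×0.851) = 0.98823.
Stage 2 (into S): u = (0.98823+0.7656)/(1+0.98823×0.7656) = 0.99843, so the speed is 0.9984c.

0.9984c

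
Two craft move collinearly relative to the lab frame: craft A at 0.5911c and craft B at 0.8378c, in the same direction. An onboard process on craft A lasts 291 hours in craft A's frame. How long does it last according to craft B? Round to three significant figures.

334 hours

The velocity of craft A relative to craft B is (0.5911 − 0.8378)c / (1 − 0.5911×0.8378) = −0.48873c; relative speed 0.48873c.
γ for this relative speed: γ = 1/√(1 − 0.238857) = 1.1462.
Craft A's interval is proper; time dilation gives Δt_B = γΔτ = 1.1462 × 291 hours = 334 hours.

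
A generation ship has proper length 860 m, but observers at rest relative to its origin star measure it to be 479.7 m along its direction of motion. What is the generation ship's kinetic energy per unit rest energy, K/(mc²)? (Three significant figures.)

0.793

From L = L₀/γ: γ = 860/479.7 = 1.79279.
Since K = (γ−1)mc², K/(mc²) = 1.79279 − 1 = 0.793.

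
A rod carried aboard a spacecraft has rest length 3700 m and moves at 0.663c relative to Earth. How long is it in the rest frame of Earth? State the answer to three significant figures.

β² = 0.439569, so γ = 1/√0.560431 = 1.3358.
Along the direction of motion the measured length is L₀/γ = 3700/1.3358 = 2770 m.

2770 m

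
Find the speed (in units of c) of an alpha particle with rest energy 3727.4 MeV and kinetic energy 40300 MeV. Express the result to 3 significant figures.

0.996c

K = (γ−1)mc², so γ = 1 + 40300/3727.4 = 11.812.
Then v/c = √(1 − γ⁻²) = √(1 − 0.00716726) = √0.99283274 = 0.996.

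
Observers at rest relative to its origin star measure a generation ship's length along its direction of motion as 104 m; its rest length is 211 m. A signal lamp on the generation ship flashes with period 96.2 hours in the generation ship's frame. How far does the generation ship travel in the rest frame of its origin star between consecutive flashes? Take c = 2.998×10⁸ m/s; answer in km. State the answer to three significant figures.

From L = L₀/γ: γ = 211/104 = 2.02885.
β = √(1 − 1/γ²) = 0.87009. Lab-frame period = γτ = 2.02885×96.2 hours = 195.18 hours. Distance = βc × γτ = 0.87009 × 2.998×10⁸ m/s × 702648 s = 1.8329×10^14 m = 1.83×10^11 km.

1.83×10^11 km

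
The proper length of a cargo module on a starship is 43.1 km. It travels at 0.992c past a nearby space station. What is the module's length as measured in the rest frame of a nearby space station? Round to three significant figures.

5.44 km

β² = 0.984064, so γ = 1/√0.015936 = 7.9216.
Length contraction: L = L₀/γ = 43.1/7.9216 = 5.44 km.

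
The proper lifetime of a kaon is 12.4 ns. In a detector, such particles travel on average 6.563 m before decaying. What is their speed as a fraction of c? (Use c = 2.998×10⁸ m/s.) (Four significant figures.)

Let x = d/(cτ) = 6.563 m / (2.998×10⁸ m/s × 1.240×10^-8 s) = 1.7654. Since d = βγcτ, x = βγ = β/√(1−β²).
Solving: β² = x²/(1+x²) = 3.11664/4.11664 = 0.757083, so β = 0.8701.

0.8701c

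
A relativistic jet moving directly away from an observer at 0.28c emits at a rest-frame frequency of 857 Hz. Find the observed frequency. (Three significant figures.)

Relativistic Doppler (source moving away): f_obs = f_src · √((1−β)/(1+β)).
With β = 0.28: factor = √(0.72/1.28) = 0.75.
f_obs = 857 × 0.75 = 643 Hz.

643 Hz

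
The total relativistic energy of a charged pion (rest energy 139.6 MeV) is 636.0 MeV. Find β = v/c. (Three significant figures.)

0.976

γ = E/(mc²) = 636.0/139.6 = 4.5559.
β = √(1 − 1/γ²) = √(1 − 0.0481783) = √0.9518217 = 0.976.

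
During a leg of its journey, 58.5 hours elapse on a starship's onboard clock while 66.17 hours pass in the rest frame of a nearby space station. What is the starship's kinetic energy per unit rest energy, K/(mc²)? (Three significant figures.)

The time-dilation ratio gives γ = 66.17/58.5 = 1.13111.
K/(mc²) = γ − 1 = 1.13111 − 1 = 0.131.

0.131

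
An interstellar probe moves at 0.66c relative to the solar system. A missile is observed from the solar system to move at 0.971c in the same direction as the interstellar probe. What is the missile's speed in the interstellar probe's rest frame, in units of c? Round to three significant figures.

Transform to the interstellar probe's frame: u' = (u − v)/(1 − uv/c²).
u' = (0.971 − 0.66)/(1 − 0.971×0.66) = 0.311/0.35914 = 0.86596.
Speed in the interstellar probe's frame: 0.866c (in the same direction).

0.866c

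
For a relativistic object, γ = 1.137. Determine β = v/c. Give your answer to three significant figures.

β = √(1 − 1/γ²) = √(1 − 1/1.292769) = √0.226467 = 0.476.

0.476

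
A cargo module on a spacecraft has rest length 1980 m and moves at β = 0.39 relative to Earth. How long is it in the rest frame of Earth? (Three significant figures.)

1820 m

β² = 0.1521, so γ = 1/√0.8479 = 1.086.
Along the direction of motion the measured length is L₀/γ = 1980/1.086 = 1820 m.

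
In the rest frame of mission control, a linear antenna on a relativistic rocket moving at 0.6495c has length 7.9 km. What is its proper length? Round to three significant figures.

β² = 0.42185025, so γ = 1/√0.57814975 = 1.3152.
Proper length: L₀ = γ·L = 1.3152 × 7.9 = 10.4 km.

10.4 km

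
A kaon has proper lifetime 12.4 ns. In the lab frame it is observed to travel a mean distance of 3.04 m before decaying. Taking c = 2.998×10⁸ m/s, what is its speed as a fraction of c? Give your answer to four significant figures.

Lab distance = (lab lifetime)·v = γτ·βc, so βγ = d/(cτ) = 3.040/(2.998×10⁸ × 1.240×10^-8) = 0.81775.
With βγ = 0.81775: γ² = 1 + (βγ)² = 1.668715, and β = (βγ)/γ = 0.81775/1.29179 = 0.6330.

0.6330c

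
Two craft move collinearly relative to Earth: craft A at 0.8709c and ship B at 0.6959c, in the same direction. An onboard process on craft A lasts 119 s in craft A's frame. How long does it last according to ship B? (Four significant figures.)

132.8 s

Transform craft A's velocity into ship B's frame: (0.8709 − 0.6959)/(1 − 0.8709·0.6959) = 0.175/0.39394069, so the relative speed is 0.44423c.
γ for this relative speed: γ = 1/√(1 − 0.19734) = 1.1162.
The clock on craft A records proper time, so ship B measures Δt = γΔτ = 1.1162 × 119 = 132.8 s.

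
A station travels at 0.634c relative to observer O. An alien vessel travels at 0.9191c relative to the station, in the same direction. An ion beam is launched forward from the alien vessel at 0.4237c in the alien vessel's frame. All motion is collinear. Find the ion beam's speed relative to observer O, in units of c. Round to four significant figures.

Compose velocities in two stages. Stage 1 (into S'): u₁ = (0.4237+0.9191)/(1+0.4237×0.9191) = 0.96644.
Stage 2 (into S): u = (0.96644+0.634)/(1+0.96644×0.634) = 0.99238, so the speed is 0.9924c.

0.9924c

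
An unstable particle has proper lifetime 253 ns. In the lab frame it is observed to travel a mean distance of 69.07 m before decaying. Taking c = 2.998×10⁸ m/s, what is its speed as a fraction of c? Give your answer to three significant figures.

Lab distance = (lab lifetime)·v = γτ·βc, so βγ = d/(cτ) = 69.07/(2.998×10⁸ × 2.530×10^-7) = 0.91062.
With βγ = 0.91062: γ² = 1 + (βγ)² = 1.829229, and β = (βγ)/γ = 0.91062/1.35249 = 0.673.

0.673c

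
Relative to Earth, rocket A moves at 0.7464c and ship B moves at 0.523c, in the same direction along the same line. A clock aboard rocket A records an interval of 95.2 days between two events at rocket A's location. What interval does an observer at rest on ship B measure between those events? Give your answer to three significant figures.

102 days

Speed of rocket A in ship B's frame: u = (v_A − v_B)/(1 − v_A v_B/c²) = (0.7464 − 0.523)/(1 − 0.7464×0.523) = 0.2234/0.6096328 = 0.36645; |u| = 0.36645c.
At |u| = 0.36645c, γ = (1 − 0.134286)^(−1/2) = 1.0748.
Rocket A's interval is proper; time dilation gives Δt_B = γΔτ = 1.0748 × 95.2 days = 102 days.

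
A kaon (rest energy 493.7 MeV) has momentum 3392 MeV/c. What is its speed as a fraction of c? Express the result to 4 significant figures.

βγ = pc/(mc²) = 3392/493.7 = 6.8706.
Since γ² = 1 + (βγ)² = 48.2051, γ = √48.2051 = 6.94299, and β = (βγ)/γ = 6.8706/6.94299 = 0.9896.

0.9896c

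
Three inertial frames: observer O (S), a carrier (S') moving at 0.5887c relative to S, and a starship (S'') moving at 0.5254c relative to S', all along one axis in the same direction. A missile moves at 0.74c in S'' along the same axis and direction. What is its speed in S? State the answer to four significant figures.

0.9762c

Compose velocities in two stages. Stage 1 (into S'): u₁ = (0.74+0.5254)/(1+0.74×0.5254) = 0.91115.
Stage 2 (into S): u = (0.91115+0.5887)/(1+0.91115×0.5887) = 0.97621, so the speed is 0.9762c.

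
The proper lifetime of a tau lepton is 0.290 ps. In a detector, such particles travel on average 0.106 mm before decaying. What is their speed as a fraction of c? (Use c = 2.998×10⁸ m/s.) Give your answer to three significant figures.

Let x = d/(cτ) = 1.060×10^-4 m / (2.998×10⁸ m/s × 2.900×10^-13 s) = 1.2192. Since d = βγcτ, x = βγ = β/√(1−β²).
Solving: β² = x²/(1+x²) = 1.48645/2.48645 = 0.59782, so β = 0.773.

0.773c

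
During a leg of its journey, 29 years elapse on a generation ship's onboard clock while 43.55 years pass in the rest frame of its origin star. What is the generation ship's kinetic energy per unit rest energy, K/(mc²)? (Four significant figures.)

From Δt = γΔτ: γ = 43.55/29 = 1.50172.
Since K = (γ−1)mc², K/(mc²) = 1.50172 − 1 = 0.5017.

0.5017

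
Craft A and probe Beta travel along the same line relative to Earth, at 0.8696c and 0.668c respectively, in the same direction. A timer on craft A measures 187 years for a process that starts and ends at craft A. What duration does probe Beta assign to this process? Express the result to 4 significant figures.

213.3 years

Speed of craft A in probe Beta's frame: u = (v_A − v_B)/(1 − v_A v_B/c²) = (0.8696 − 0.668)/(1 − 0.8696×0.668) = 0.2016/0.4191072 = 0.48102; |u| = 0.48102c.
γ for this relative speed: γ = 1/√(1 − 0.23138) = 1.1406.
Craft A's interval is proper; time dilation gives Δt_B = γΔτ = 1.1406 × 187 years = 213.3 years.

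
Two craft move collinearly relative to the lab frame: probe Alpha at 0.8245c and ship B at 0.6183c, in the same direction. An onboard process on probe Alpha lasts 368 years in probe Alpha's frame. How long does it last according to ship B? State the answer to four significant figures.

405.6 years

Transform probe Alpha's velocity into ship B's frame: (0.8245 − 0.6183)/(1 − 0.8245·0.6183) = 0.2062/0.49021165, so the relative speed is 0.42063c.
At |u| = 0.42063c, γ = (1 − 0.17693)^(−1/2) = 1.1023.
Probe Alpha's interval is proper; time dilation gives Δt_B = γΔτ = 1.1023 × 368 years = 405.6 years.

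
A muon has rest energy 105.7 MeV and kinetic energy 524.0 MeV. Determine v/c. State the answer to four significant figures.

0.9858

γ = 1 + K/(mc²) = 1 + 524.0/105.7 = 5.9574.
β = √(1 − 1/γ²) = √(1 − 0.0281765) = √0.9718235 = 0.9858.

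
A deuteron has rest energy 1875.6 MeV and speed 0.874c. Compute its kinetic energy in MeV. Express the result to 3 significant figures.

γ = 1/√(1 − β²) = 1/√(1 − 0.763876) = 1/√0.236124 = 1/0.485926 = 2.0579.
Kinetic energy: K = (γ − 1)mc² = (2.0579 − 1) × 1875.6 MeV = 1.0579 × 1875.6 = 1980 MeV.

1980 MeV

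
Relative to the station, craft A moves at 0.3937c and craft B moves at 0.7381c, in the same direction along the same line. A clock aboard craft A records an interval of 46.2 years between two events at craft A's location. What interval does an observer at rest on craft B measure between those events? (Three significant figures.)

The velocity of craft A relative to craft B is (0.3937 − 0.7381)c / (1 − 0.3937×0.7381) = −0.48547c; relative speed 0.48547c.
At |u| = 0.48547c, γ = (1 − 0.235681)^(−1/2) = 1.1438.
Craft A's interval is proper; time dilation gives Δt_B = γΔτ = 1.1438 × 46.2 years = 52.8 years.

52.8 years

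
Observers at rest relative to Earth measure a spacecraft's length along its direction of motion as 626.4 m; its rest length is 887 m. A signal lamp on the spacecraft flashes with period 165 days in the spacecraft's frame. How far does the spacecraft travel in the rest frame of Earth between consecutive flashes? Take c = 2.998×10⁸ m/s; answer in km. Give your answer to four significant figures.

γ = L₀/L = 887/626.4 = 1.41603.
β = √(1 − 1/γ²) = 0.70801. Lab-frame period = γτ = 1.41603×165 days = 233.64 days. Distance = βc × γτ = 0.70801 × 2.998×10⁸ m/s × 20186496 s = 4.2848×10^15 m = 4.285×10^12 km.

4.285×10^12 km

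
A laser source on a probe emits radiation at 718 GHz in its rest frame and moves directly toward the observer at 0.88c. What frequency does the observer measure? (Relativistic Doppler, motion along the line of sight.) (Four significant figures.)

Relativistic Doppler (source moving toward): f_obs = f_src · √((1+β)/(1−β)).
With β = 0.88: factor = √(1.88/0.12) = 3.9581.
f_obs = 718 × 3.9581 = 2842 GHz.

2842 GHz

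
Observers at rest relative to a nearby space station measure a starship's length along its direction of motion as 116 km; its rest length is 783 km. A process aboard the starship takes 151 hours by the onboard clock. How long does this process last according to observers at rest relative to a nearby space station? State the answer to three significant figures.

1020 hours

γ = L₀/L = 783/116 = 6.75.
The same γ dilates the second interval: 6.75 × 151 hours = 1020 hours.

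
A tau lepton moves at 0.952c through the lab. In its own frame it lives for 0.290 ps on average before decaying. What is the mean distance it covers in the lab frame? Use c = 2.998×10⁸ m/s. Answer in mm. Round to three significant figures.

0.270 mm

γ = 1/√(1 − β²) = 1/√(1 − 0.906304) = 1/√0.093696 = 1/0.306098 = 3.2669.
Lab-frame lifetime: Δt = γτ = 3.2669 × 0.290 ps = 0.9474 ps.
Distance: d = vΔt = 0.952 × 2.998×10⁸ m/s × 9.4740×10^-13 s = 2.70×10^-4 m = 0.270 mm.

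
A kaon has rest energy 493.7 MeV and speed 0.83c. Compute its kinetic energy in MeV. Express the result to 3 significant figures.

391 MeV

With β = 0.83, γ = 1/√(1 − 0.83²) = 1/√0.3111 = 1.79287.
Kinetic energy: K = (γ − 1)mc² = (1.79287 − 1) × 493.7 MeV = 0.79287 × 493.7 = 391 MeV.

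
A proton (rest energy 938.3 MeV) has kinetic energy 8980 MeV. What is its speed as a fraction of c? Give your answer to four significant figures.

0.9955c

K = (γ−1)mc², so γ = 1 + 8980/938.3 = 10.57.
Then v/c = √(1 − γ⁻²) = √(1 − 0.00895056) = √0.99104944 = 0.9955.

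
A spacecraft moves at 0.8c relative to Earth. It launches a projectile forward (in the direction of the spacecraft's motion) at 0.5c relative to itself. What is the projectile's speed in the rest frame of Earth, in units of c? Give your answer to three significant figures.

0.929c

Relativistic velocity addition: u = (u' + v)/(1 + u'v/c²), with u' = 0.5c and v = 0.8c.
Numerator: 0.5 + 0.8 = 1.3. Denominator: 1 + (0.5)(0.8) = 1.4.
u = 1.3/1.4 = 0.92857, so the speed is 0.929c.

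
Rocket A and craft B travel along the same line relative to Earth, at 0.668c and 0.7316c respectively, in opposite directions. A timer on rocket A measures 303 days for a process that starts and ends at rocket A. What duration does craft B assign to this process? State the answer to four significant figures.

889.1 days

Speed of rocket A in craft B's frame: u = (v_A + v_B)/(1 + v_A v_B/c²) = (0.668 + 0.7316)/(1 + 0.668×0.7316) = 1.3996/1.4887088 = 0.94014; |u| = 0.94014c.
γ for this relative speed: γ = 1/√(1 − 0.883863) = 2.9344.
The clock on rocket A records proper time, so craft B measures Δt = γΔτ = 2.9344 × 303 = 889.1 days.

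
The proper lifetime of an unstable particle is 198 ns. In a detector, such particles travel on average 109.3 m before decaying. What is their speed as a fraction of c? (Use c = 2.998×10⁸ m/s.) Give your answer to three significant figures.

Let x = d/(cτ) = 109.3 m / (2.998×10⁸ m/s × 1.980×10^-7 s) = 1.8413. Since d = βγcτ, x = βγ = β/√(1−β²).
Solving: β² = x²/(1+x²) = 3.39039/4.39039 = 0.77223, so β = 0.879.

0.879c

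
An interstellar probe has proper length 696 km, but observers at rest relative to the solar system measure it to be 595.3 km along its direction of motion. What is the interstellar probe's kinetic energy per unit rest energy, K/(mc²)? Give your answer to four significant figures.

γ = L₀/L = 696/595.3 = 1.16916.
Since K = (γ−1)mc², K/(mc²) = 1.16916 − 1 = 0.1692.

0.1692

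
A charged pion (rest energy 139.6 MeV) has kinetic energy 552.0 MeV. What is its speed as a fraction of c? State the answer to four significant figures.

0.9794c

K = (γ−1)mc², so γ = 1 + 552.0/139.6 = 4.9542.
Then v/c = √(1 − γ⁻²) = √(1 − 0.040743) = √0.959257 = 0.9794.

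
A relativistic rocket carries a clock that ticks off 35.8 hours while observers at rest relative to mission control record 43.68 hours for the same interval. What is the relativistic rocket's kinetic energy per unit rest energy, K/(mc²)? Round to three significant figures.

0.220

γ = Δt/Δτ = 43.68/35.8 = 1.22011.
K/(mc²) = γ − 1 = 1.22011 − 1 = 0.220.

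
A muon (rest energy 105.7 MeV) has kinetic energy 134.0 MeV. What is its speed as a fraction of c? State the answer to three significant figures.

0.898c

K = (γ−1)mc², so γ = 1 + 134.0/105.7 = 2.2677.
Then v/c = √(1 − γ⁻²) = √(1 − 0.194459) = √0.805541 = 0.898.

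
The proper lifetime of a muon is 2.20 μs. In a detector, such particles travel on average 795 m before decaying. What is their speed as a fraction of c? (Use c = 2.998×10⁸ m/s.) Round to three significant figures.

Lab distance = (lab lifetime)·v = γτ·βc, so βγ = d/(cτ) = 795.0/(2.998×10⁸ × 2.200×10^-6) = 1.2053.
With βγ = 1.2053: γ² = 1 + (βγ)² = 2.45275, and β = (βγ)/γ = 1.2053/1.56613 = 0.770.

0.770c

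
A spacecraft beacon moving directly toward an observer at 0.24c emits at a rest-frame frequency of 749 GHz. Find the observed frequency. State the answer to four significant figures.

Relativistic Doppler (source moving toward): f_obs = f_src · √((1+β)/(1−β)).
With β = 0.24: factor = √(1.24/0.76) = 1.2773.
f_obs = 749 × 1.2773 = 956.7 GHz.

956.7 GHz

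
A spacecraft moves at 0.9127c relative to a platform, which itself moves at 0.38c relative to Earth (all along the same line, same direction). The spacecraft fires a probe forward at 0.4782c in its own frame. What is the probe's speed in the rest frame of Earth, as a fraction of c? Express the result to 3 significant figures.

Compose velocities in two stages. Stage 1 (into S'): u₁ = (0.4782+0.9127)/(1+0.4782×0.9127) = 0.96829.
Stage 2 (into S): u = (0.96829+0.38)/(1+0.96829×0.38) = 0.98563, so the speed is 0.986c.

0.986c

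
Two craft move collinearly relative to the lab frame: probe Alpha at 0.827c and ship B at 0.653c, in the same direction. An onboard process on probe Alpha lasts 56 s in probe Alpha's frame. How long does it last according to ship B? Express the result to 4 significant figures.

60.50 s

The velocity of probe Alpha relative to ship B is (0.827 − 0.653)c / (1 − 0.827×0.653) = 0.37829c; relative speed 0.37829c.
At |u| = 0.37829c, γ = (1 − 0.143103)^(−1/2) = 1.0803.
The clock on probe Alpha records proper time, so ship B measures Δt = γΔτ = 1.0803 × 56 = 60.50 s.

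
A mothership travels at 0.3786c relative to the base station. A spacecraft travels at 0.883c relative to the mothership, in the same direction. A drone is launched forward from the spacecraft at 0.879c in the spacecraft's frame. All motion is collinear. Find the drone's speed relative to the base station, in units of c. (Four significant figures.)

First combine the drone and spacecraft (S''→S'): u₁ = (0.879 + 0.883)/(1 + 0.879×0.883) = 1.762/1.776157 = 0.99203.
Then combine with the mothership (S'→S): u = (0.99203 + 0.3786)/(1 + 0.99203×0.3786) = 1.37063/1.375582558 = 0.9964.

0.9964c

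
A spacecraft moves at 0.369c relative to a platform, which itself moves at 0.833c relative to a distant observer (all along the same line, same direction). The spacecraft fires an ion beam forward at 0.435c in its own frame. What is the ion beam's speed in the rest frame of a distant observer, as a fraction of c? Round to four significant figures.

0.9675c

First combine the ion beam and spacecraft (S''→S'): u₁ = (0.435 + 0.369)/(1 + 0.435×0.369) = 0.804/1.160515 = 0.6928.
Then combine with the platform (S'→S): u = (0.6928 + 0.833)/(1 + 0.6928×0.833) = 1.5258/1.5771024 = 0.96747.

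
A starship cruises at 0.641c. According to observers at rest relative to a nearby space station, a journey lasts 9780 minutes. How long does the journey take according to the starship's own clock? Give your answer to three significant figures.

7510 minutes

γ = 1/√(1 − β²) = 1/√(1 − 0.410881) = 1/√0.589119 = 1/0.767541 = 1.3029.
The starship's clock runs slow as seen from a nearby space station, so Δτ = Δt/γ = 9780/1.3029 = 7510 minutes.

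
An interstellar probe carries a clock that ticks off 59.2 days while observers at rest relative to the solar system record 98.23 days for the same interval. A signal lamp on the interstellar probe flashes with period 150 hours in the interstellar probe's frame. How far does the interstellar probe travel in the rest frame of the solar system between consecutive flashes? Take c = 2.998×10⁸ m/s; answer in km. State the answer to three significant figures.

2.14×10^11 km

The time-dilation ratio gives γ = 98.23/59.2 = 1.65929.
β = √(1 − 1/γ²) = 0.79799. Lab-frame period = γτ = 1.65929×150 hours = 248.89 hours. Distance = βc × γτ = 0.79799 × 2.998×10⁸ m/s × 896004 s = 2.1436×10^14 m = 2.14×10^11 km.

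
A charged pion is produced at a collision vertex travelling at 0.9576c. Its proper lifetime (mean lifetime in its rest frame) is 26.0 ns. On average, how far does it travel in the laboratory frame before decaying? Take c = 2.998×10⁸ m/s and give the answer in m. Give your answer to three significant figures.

γ = 1/√(1 − β²) = 1/√(1 − 0.91699776) = 1/√0.08300224 = 1/0.288101 = 3.471.
Lab-frame lifetime: Δt = γτ = 3.471 × 26.0 ns = 90.246 ns.
Distance: d = vΔt = 0.9576 × 2.998×10⁸ m/s × 9.0246×10^-8 s = 25.9 m.

25.9 m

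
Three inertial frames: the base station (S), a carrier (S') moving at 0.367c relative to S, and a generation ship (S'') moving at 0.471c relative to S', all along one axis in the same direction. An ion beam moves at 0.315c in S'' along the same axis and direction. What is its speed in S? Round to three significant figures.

0.840c

Compose velocities in two stages. Stage 1 (into S'): u₁ = (0.315+0.471)/(1+0.315×0.471) = 0.68445.
Stage 2 (into S): u = (0.68445+0.367)/(1+0.68445×0.367) = 0.84036, so the speed is 0.840c.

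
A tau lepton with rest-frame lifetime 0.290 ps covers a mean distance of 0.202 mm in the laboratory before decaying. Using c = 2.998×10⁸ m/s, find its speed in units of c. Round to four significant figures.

d = βγcτ ⇒ βγ = d/(cτ) = 2.020×10^-4 m / (8.6942×10^-5 m) = 2.3234.
β = (βγ)/√(1+(βγ)²) = 2.3234/√6.39819 = 0.9185.

0.9185c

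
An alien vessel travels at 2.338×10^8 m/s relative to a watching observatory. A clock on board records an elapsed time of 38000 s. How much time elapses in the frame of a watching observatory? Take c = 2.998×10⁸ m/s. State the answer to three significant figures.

β = v/c = (2.338×10^8 m/s)/(2.998×10⁸ m/s) = 0.779853.
Lorentz factor: γ = (1 − 0.6081707)^(−1/2) = 1.5975.
Time dilation: Δt = γ·Δτ = 1.5975 × 38000 = 60700 s.

60700 s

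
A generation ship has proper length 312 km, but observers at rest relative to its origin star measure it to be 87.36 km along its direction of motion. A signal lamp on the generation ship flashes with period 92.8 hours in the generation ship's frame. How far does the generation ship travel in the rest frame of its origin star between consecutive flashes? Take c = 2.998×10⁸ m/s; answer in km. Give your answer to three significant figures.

3.43×10^11 km

From L = L₀/γ: γ = 312/87.36 = 3.57143.
β = √(1 − 1/γ²) = 0.96. Lab-frame period = γτ = 3.57143×92.8 hours = 331.43 hours. Distance = βc × γτ = 0.96 × 2.998×10⁸ m/s × 1193148 s = 3.4340×10^14 m = 3.43×10^11 km.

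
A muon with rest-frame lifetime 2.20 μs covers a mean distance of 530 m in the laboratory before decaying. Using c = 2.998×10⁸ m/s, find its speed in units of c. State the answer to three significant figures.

0.626c

d = βγcτ ⇒ βγ = d/(cτ) = 530.0 m / (659.56 m) = 0.80357.
β = (βγ)/√(1+(βγ)²) = 0.80357/√1.645725 = 0.626.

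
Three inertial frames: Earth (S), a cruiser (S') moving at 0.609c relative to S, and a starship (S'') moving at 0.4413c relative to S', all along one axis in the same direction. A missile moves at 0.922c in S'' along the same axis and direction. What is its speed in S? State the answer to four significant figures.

0.9924c

Compose velocities in two stages. Stage 1 (into S'): u₁ = (0.922+0.4413)/(1+0.922×0.4413) = 0.96902.
Stage 2 (into S): u = (0.96902+0.609)/(1+0.96902×0.609) = 0.99238, so the speed is 0.9924c.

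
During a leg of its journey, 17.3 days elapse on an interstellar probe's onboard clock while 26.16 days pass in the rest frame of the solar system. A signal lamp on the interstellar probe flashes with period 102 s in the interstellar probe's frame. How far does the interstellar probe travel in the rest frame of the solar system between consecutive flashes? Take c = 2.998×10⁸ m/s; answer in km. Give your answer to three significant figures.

3.47×10^7 km

From Δt = γΔτ: γ = 26.16/17.3 = 1.51214.
β = √(1 − 1/γ²) = 0.75011. Lab-frame period = γτ = 1.51214×102 s = 154.24 s. Distance = βc × γτ = 0.75011 × 2.998×10⁸ m/s × 154.24 s = 3.4686×10^10 m = 3.47×10^7 km.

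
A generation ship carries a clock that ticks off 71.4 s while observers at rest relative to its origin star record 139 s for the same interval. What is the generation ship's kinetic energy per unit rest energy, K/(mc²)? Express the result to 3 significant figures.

0.947

γ = Δt/Δτ = 139/71.4 = 1.94678.
K/(mc²) = γ − 1 = 1.94678 − 1 = 0.947.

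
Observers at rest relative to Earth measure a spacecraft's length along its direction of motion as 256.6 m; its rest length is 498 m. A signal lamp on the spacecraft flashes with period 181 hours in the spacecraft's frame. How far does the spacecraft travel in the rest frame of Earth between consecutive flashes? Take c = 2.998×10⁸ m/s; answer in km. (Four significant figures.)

From L = L₀/γ: γ = 498/256.6 = 1.94076.
β = √(1 − 1/γ²) = 0.85703. Lab-frame period = γτ = 1.94076×181 hours = 351.28 hours. Distance = βc × γτ = 0.85703 × 2.998×10⁸ m/s × 1264608 s = 3.2493×10^14 m = 3.249×10^11 km.

3.249×10^11 km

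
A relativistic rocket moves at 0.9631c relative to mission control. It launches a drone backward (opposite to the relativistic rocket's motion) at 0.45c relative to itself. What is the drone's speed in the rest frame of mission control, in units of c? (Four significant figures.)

In units of c, u = (u' + v)/(1 + u'v) with u' = −0.45 and v = 0.9631.
Numerator: −0.45 + 0.9631 = 0.5131. Denominator: 1 + (−0.45)(0.9631) = 0.566605.
u = 0.5131/0.566605 = 0.90557, so the speed is 0.9056c.

0.9056c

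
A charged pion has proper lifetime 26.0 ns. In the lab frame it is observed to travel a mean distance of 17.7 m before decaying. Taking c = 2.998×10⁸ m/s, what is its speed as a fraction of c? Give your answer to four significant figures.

Let x = d/(cτ) = 17.70 m / (2.998×10⁸ m/s × 2.600×10^-8 s) = 2.2707. Since d = βγcτ, x = βγ = β/√(1−β²).
Solving: β² = x²/(1+x²) = 5.15608/6.15608 = 0.837559, so β = 0.9152.

0.9152c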